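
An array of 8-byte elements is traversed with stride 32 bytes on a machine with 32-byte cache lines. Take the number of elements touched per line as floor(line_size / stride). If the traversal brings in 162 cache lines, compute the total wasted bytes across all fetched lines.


Elements per line = floor(32 / 32) = 1
Bytes used per line = 1 * 8 = 8
Wasted per line = 32 - 8 = 24
Total wasted = 24 * 162 = 3888

3888


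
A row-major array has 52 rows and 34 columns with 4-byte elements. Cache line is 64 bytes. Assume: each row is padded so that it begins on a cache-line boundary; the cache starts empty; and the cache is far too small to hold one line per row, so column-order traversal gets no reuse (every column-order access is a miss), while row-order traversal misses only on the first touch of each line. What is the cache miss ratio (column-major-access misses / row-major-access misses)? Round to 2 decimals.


Each row occupies 34 * 4 = 136 bytes and starts on a line boundary, so it spans ceil(136 / 64) = 3 cache lines.
Row-major traversal misses (one per line touched): 52 * ceil(34 * 4 / 64) = 156
Column-major traversal misses (no reuse, every access misses): 52 * 34 = 1768
Ratio = 1768 / 156 = 11.33

11.33


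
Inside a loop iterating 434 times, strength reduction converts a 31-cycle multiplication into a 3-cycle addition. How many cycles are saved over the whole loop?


Per-iteration saving = 31 - 3 = 28
Total saved = 434 * 28 = 12152

12152


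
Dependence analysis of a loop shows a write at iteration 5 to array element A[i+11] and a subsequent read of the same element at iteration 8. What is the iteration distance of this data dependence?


Distance = read iteration - write iteration
= 8 - 5 = 3

3


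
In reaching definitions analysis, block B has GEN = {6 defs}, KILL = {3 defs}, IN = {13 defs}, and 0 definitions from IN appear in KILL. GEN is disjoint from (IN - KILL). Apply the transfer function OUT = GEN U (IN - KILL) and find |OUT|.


IN - KILL: 13 - 0 = 13 surviving definitions
OUT = GEN + surviving = 6 + 13 = 19

19


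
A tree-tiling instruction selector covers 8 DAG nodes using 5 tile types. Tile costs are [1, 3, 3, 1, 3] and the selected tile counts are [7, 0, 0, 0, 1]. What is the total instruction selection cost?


Total cost = sum(count_i * cost_i)
= 7*1 + 0*3 + 0*3 + 0*1 + 1*3
= 10

10


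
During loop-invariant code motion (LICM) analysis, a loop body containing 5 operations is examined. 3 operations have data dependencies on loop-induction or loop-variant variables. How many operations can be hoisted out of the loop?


Invariant candidates = total - loop-dependent
= 5 - 3 = 2

2


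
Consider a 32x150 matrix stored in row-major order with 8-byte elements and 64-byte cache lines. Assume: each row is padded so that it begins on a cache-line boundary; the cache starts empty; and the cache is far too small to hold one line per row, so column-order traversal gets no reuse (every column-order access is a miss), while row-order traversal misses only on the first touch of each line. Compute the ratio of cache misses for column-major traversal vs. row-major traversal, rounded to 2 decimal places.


Each row occupies 150 * 8 = 1200 bytes and starts on a line boundary, so it spans ceil(1200 / 64) = 19 cache lines.
Row-major traversal misses (one per line touched): 32 * ceil(150 * 8 / 64) = 608
Column-major traversal misses (no reuse, every access misses): 32 * 150 = 4800
Ratio = 4800 / 608 = 7.89

7.89


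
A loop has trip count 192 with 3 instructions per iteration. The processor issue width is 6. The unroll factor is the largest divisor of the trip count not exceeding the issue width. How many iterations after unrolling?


Largest divisor of 192 <= 6 is 6
New iterations = 192 / 6 = 32

32


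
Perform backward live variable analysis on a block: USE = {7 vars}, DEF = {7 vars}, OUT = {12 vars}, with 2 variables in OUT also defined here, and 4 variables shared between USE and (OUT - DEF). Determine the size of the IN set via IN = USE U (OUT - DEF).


OUT - DEF: 12 - 2 = 10
|IN| = |USE| + |OUT - DEF| - |USE ∩ (OUT - DEF)| = 7 + 10 - 4 = 13

13


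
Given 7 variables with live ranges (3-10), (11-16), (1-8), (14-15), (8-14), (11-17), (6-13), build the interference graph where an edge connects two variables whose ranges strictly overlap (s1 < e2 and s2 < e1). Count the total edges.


Check all pairs for overlapping intervals.
Two intervals (s1,e1) and (s2,e2) overlap if s1 < e2 and s2 < e1.
v0 (3-10) vs v1..v6: overlaps v2, v4, v6 -> 3
v1 (11-16) vs v2..v6: overlaps v3, v4, v5, v6 -> 4
v2 (1-8) vs v3..v6: overlaps v6 -> 1
v3 (14-15) vs v4..v6: overlaps v5 -> 1
v4 (8-14) vs v5..v6: overlaps v5, v6 -> 2
v5 (11-17) vs v6: overlaps v6 -> 1
Total overlapping pairs = 3 + 4 + 1 + 1 + 2 + 1 = 12

12


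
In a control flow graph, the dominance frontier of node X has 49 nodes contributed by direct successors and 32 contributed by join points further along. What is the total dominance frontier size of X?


DF(X) = direct successor contributions + join point contributions
= 49 + 32 = 81

81


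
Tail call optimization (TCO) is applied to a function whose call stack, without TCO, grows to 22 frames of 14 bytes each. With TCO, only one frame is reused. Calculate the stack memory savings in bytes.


Without TCO: 22 * 14 = 308 bytes
With TCO: reuse 1 frame = 14 bytes
Savings = 308 - 14 = 294

294


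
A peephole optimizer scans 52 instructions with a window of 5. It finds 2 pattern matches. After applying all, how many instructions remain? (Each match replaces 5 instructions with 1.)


Each match removes 4 instructions.
Total removed = 2 * 4 = 8
Remaining = 52 - 8 = 44

44


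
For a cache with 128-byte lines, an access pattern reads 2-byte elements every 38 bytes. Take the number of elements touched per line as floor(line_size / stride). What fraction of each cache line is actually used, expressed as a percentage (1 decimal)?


Elements per cache line = floor(128 / 38) = 3
Bytes used = 3 * 2 = 6
Utilization = 6 / 128 * 100 = 4.7%

4.7


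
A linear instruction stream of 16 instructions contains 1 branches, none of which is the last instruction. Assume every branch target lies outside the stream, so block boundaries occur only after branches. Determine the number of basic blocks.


With no in-sequence branch targets, the leaders are the first instruction plus the instruction after each branch.
Number of basic blocks = branches + 1
= 1 + 1 = 2

2


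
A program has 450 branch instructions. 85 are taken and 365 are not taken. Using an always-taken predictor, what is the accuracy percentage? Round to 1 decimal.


Predictor: always-taken
Correct predictions = 85
Accuracy = 85 / 450 * 100 = 18.9%

18.9


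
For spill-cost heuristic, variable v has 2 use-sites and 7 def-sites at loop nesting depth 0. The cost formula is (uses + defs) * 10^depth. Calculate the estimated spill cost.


uses + defs = 2 + 7 = 9
10^0 = 1
Spill cost = 9 * 1 = 9

9


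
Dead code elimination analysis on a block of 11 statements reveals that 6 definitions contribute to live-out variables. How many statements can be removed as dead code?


Dead code = total statements - live definitions
= 11 - 6 = 5

5


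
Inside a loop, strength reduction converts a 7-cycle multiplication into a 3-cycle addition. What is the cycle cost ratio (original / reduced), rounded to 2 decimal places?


Ratio = mult_cost / add_cost = 7 / 3 = 2.33

2.33


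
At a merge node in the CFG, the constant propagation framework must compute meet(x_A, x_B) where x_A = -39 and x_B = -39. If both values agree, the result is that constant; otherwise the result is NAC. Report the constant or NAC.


Meet operation: if both paths give the same constant, result is that constant; if they differ, result is NAC (not-a-constant).
Path A: -39, Path B: -39 -> equal
Result: constant -> -39

-39


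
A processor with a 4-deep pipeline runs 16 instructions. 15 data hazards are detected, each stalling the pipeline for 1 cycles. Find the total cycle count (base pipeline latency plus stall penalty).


Base cycles = 4 + 16 - 1 = 19
Total stalls = 15 * 1 = 15
Total = 19 + 15 = 34

34


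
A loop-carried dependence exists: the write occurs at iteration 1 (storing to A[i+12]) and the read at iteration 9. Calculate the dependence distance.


Distance = read iteration - write iteration
= 9 - 1 = 8

8


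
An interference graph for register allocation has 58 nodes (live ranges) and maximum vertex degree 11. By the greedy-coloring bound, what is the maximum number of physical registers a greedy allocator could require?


Greedy coloring never needs more than (max_degree + 1) colors: when coloring a vertex, at most max_degree neighbors are already colored.
Upper bound = 11 + 1 = 12

12


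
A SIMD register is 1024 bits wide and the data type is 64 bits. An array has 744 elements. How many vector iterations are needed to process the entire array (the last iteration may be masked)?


Width = 1024 / 64 = 16 elements per vector op
Iterations = ceil(744 / 16) = 47

47


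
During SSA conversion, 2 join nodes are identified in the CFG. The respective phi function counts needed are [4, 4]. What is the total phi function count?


Total phi functions = sum of phi functions at each join node
= 4 + 4 = 8

8


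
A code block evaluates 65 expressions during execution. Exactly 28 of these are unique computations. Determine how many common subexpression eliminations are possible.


CSE count = total expressions - unique expressions
= 65 - 28 = 37

37


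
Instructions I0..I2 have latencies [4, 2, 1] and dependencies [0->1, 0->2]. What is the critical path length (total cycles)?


Compute longest path through dependency graph: dist(Ik) = max over predecessors of dist + latency(Ik).
dist(I0) = latency 4 = 4
dist(I1) = dist(I0) + 2 = 4 + 2 = 6
dist(I2) = dist(I0) + 1 = 4 + 1 = 5
Critical path = max dist = 6

6


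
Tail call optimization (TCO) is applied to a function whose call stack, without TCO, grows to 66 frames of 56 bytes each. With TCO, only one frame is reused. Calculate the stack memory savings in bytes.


Without TCO: 66 * 56 = 3696 bytes
With TCO: reuse 1 frame = 56 bytes
Savings = 3696 - 56 = 3640

3640


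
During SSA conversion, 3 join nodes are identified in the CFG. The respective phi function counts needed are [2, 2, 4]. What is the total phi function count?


Total phi functions = sum of phi functions at each join node
= 2 + 2 + 4 = 8

8


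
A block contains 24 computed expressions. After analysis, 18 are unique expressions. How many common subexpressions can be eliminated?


CSE count = total expressions - unique expressions
= 24 - 18 = 6

6


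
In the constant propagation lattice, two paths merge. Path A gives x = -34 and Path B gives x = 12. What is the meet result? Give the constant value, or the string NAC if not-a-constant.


Meet operation: if both paths give the same constant, result is that constant; if they differ, result is NAC (not-a-constant).
Path A: -34, Path B: 12 -> differ
Result: not-a-constant -> NAC

NAC


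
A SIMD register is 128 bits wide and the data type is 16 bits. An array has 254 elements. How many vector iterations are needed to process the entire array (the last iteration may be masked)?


Width = 128 / 16 = 8 elements per vector op
Iterations = ceil(254 / 8) = 32

32


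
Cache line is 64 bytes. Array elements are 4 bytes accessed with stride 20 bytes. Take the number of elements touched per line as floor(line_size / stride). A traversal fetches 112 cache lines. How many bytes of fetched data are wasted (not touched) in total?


Elements per line = floor(64 / 20) = 3
Bytes used per line = 3 * 4 = 12
Wasted per line = 64 - 12 = 52
Total wasted = 52 * 112 = 5824

5824


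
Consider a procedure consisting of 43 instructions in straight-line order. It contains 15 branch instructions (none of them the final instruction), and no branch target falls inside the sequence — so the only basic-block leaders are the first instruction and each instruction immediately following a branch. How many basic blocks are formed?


With no in-sequence branch targets, the leaders are the first instruction plus the instruction after each branch.
Number of basic blocks = branches + 1
= 15 + 1 = 16

16


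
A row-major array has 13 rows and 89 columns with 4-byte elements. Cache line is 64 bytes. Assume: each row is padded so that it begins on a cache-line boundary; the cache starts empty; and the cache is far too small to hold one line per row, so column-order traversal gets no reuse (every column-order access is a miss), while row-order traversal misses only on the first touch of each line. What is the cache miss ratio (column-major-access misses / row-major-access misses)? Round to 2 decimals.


Each row occupies 89 * 4 = 356 bytes and starts on a line boundary, so it spans ceil(356 / 64) = 6 cache lines.
Row-major traversal misses (one per line touched): 13 * ceil(89 * 4 / 64) = 78
Column-major traversal misses (no reuse, every access misses): 13 * 89 = 1157
Ratio = 1157 / 78 = 14.83

14.83


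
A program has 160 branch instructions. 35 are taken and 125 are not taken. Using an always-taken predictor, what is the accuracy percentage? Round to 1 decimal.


Predictor: always-taken
Correct predictions = 35
Accuracy = 35 / 160 * 100 = 21.9%

21.9


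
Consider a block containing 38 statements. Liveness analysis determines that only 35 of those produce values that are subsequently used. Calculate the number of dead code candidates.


Dead code = total statements - live definitions
= 38 - 35 = 3

3


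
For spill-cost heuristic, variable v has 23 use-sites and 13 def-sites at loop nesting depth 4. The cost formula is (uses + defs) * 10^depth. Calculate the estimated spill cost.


uses + defs = 23 + 13 = 36
10^4 = 10000
Spill cost = 36 * 10000 = 360000

360000


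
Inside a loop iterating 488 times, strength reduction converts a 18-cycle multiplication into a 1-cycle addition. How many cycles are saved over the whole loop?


Per-iteration saving = 18 - 1 = 17
Total saved = 488 * 17 = 8296

8296


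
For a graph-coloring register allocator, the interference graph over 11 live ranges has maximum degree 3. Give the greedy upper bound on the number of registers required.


Greedy coloring never needs more than (max_degree + 1) colors: when coloring a vertex, at most max_degree neighbors are already colored.
Upper bound = 3 + 1 = 4

4


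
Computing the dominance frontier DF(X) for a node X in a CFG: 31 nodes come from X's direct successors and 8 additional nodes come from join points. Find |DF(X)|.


DF(X) = direct successor contributions + join point contributions
= 31 + 8 = 39

39


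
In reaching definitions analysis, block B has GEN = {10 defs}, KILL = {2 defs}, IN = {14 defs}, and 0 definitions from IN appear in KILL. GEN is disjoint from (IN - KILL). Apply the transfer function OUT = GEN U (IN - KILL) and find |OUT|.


IN - KILL: 14 - 0 = 14 surviving definitions
OUT = GEN + surviving = 10 + 14 = 24

24


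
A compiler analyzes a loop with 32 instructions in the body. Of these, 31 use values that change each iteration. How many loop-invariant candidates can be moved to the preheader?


Invariant candidates = total - loop-dependent
= 32 - 31 = 1

1


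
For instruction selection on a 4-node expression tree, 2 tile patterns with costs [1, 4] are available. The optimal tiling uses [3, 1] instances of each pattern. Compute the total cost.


Total cost = sum(count_i * cost_i)
= 3*1 + 1*4
= 7

7


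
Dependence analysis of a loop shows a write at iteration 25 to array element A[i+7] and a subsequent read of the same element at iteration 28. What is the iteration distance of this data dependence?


Distance = read iteration - write iteration
= 28 - 25 = 3

3


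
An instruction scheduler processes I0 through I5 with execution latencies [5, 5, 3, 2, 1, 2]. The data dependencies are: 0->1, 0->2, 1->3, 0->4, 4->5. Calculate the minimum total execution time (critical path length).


Compute longest path through dependency graph: dist(Ik) = max over predecessors of dist + latency(Ik).
dist(I0) = latency 5 = 5
dist(I1) = dist(I0) + 5 = 5 + 5 = 10
dist(I2) = dist(I0) + 3 = 5 + 3 = 8
dist(I3) = dist(I1) + 2 = 10 + 2 = 12
dist(I4) = dist(I0) + 1 = 5 + 1 = 6
dist(I5) = dist(I4) + 2 = 6 + 2 = 8
Critical path = max dist = 12

12


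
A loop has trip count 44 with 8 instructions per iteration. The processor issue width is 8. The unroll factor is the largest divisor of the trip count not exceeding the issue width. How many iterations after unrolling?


Largest divisor of 44 <= 8 is 4
New iterations = 44 / 4 = 11

11


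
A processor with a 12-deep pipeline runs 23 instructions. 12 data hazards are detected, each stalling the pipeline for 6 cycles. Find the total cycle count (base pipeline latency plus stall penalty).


Base cycles = 12 + 23 - 1 = 34
Total stalls = 12 * 6 = 72
Total = 34 + 72 = 106

106


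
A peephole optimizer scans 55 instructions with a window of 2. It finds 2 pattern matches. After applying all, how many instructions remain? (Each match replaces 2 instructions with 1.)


Each match removes 1 instructions.
Total removed = 2 * 1 = 2
Remaining = 55 - 2 = 53

53


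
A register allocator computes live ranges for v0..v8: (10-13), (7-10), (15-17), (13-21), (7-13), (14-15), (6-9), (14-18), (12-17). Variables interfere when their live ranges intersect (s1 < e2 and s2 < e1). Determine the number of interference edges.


Check all pairs for overlapping intervals.
Two intervals (s1,e1) and (s2,e2) overlap if s1 < e2 and s2 < e1.
v0 (10-13) vs v1..v8: overlaps v4, v8 -> 2
v1 (7-10) vs v2..v8: overlaps v4, v6 -> 2
v2 (15-17) vs v3..v8: overlaps v3, v7, v8 -> 3
v3 (13-21) vs v4..v8: overlaps v5, v7, v8 -> 3
v4 (7-13) vs v5..v8: overlaps v6, v8 -> 2
v5 (14-15) vs v6..v8: overlaps v7, v8 -> 2
v6 (6-9) vs v7..v8: overlaps none -> 0
v7 (14-18) vs v8: overlaps v8 -> 1
Total overlapping pairs = 2 + 2 + 3 + 3 + 2 + 2 + 0 + 1 = 15

15


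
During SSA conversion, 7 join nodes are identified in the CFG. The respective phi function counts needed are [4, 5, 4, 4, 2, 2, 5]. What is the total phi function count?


Total phi functions = sum of phi functions at each join node
= 4 + 5 + 4 + 4 + 2 + 2 + 5 = 26

26


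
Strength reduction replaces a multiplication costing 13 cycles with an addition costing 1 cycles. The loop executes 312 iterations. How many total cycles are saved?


Per-iteration saving = 13 - 1 = 12
Total saved = 312 * 12 = 3744

3744


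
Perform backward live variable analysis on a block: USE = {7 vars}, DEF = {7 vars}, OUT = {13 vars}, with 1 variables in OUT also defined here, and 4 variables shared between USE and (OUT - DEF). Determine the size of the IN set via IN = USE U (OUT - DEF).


OUT - DEF: 13 - 1 = 12
|IN| = |USE| + |OUT - DEF| - |USE ∩ (OUT - DEF)| = 7 + 12 - 4 = 15

15


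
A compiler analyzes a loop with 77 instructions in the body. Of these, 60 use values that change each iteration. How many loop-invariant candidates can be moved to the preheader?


Invariant candidates = total - loop-dependent
= 77 - 60 = 17

17


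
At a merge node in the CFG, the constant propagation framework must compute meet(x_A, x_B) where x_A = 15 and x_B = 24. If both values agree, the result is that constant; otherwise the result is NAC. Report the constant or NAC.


Meet operation: if both paths give the same constant, result is that constant; if they differ, result is NAC (not-a-constant).
Path A: 15, Path B: 24 -> differ
Result: not-a-constant -> NAC

NAC


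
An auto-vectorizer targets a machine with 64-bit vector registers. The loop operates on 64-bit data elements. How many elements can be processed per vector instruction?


Width = SIMD bits / data type bits
= 64 / 64 = 1

1


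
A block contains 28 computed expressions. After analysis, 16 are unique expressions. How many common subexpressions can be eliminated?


CSE count = total expressions - unique expressions
= 28 - 16 = 12

12


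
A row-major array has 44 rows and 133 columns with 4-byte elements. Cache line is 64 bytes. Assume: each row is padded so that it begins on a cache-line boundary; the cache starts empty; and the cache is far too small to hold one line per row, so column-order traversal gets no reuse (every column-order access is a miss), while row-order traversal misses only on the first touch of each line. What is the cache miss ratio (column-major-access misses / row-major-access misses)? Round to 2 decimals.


Each row occupies 133 * 4 = 532 bytes and starts on a line boundary, so it spans ceil(532 / 64) = 9 cache lines.
Row-major traversal misses (one per line touched): 44 * ceil(133 * 4 / 64) = 396
Column-major traversal misses (no reuse, every access misses): 44 * 133 = 5852
Ratio = 5852 / 396 = 14.78

14.78


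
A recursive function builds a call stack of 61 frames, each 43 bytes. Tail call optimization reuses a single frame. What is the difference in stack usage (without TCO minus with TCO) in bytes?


Without TCO: 61 * 43 = 2623 bytes
With TCO: reuse 1 frame = 43 bytes
Savings = 2623 - 43 = 2580

2580


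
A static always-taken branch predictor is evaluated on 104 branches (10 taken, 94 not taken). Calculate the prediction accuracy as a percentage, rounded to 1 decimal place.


Predictor: always-taken
Correct predictions = 10
Accuracy = 10 / 104 * 100 = 9.6%

9.6


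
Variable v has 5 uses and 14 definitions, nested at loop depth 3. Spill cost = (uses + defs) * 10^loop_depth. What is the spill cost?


uses + defs = 5 + 14 = 19
10^3 = 1000
Spill cost = 19 * 1000 = 19000

19000


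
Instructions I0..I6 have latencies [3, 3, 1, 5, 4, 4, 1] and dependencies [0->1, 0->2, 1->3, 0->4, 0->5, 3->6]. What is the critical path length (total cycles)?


Compute longest path through dependency graph: dist(Ik) = max over predecessors of dist + latency(Ik).
dist(I0) = latency 3 = 3
dist(I1) = dist(I0) + 3 = 3 + 3 = 6
dist(I2) = dist(I0) + 1 = 3 + 1 = 4
dist(I3) = dist(I1) + 5 = 6 + 5 = 11
dist(I4) = dist(I0) + 4 = 3 + 4 = 7
dist(I5) = dist(I0) + 4 = 3 + 4 = 7
dist(I6) = dist(I3) + 1 = 11 + 1 = 12
Critical path = max dist = 12

12


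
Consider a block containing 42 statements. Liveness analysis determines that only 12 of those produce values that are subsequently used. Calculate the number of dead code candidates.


Dead code = total statements - live definitions
= 42 - 12 = 30

30


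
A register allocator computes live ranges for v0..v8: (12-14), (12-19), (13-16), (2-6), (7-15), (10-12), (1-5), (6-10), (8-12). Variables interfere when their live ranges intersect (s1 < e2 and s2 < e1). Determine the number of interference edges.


Check all pairs for overlapping intervals.
Two intervals (s1,e1) and (s2,e2) overlap if s1 < e2 and s2 < e1.
v0 (12-14) vs v1..v8: overlaps v1, v2, v4 -> 3
v1 (12-19) vs v2..v8: overlaps v2, v4 -> 2
v2 (13-16) vs v3..v8: overlaps v4 -> 1
v3 (2-6) vs v4..v8: overlaps v6 -> 1
v4 (7-15) vs v5..v8: overlaps v5, v7, v8 -> 3
v5 (10-12) vs v6..v8: overlaps v8 -> 1
v6 (1-5) vs v7..v8: overlaps none -> 0
v7 (6-10) vs v8: overlaps v8 -> 1
Total overlapping pairs = 3 + 2 + 1 + 1 + 3 + 1 + 0 + 1 = 12

12


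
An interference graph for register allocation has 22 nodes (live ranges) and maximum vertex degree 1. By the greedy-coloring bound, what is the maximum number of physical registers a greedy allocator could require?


Greedy coloring never needs more than (max_degree + 1) colors: when coloring a vertex, at most max_degree neighbors are already colored.
Upper bound = 1 + 1 = 2

2


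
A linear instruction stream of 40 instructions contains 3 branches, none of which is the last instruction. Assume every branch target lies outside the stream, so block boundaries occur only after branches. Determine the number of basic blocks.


With no in-sequence branch targets, the leaders are the first instruction plus the instruction after each branch.
Number of basic blocks = branches + 1
= 3 + 1 = 4

4


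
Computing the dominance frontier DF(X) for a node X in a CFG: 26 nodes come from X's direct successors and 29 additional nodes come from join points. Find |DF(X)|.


DF(X) = direct successor contributions + join point contributions
= 26 + 29 = 55

55


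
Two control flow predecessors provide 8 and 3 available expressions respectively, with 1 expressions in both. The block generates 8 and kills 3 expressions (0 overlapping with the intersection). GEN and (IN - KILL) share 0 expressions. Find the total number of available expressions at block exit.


IN = intersection of predecessors = 1
IN - KILL = 1 - 0 = 1
|OUT| = |GEN| + |IN - KILL| - |GEN ∩ (IN - KILL)| = 8 + 1 - 0 = 9

9


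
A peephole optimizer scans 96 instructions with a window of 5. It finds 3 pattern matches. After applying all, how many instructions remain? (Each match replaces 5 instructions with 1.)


Each match removes 4 instructions.
Total removed = 3 * 4 = 12
Remaining = 96 - 12 = 84

84


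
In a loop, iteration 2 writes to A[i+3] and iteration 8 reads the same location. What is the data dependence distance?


Distance = read iteration - write iteration
= 8 - 2 = 6

6


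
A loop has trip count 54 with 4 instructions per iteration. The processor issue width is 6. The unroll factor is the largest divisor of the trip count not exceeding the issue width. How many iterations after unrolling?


Largest divisor of 54 <= 6 is 6
New iterations = 54 / 6 = 9

9


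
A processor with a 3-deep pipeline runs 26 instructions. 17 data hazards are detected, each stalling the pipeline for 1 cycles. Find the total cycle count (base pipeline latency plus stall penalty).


Base cycles = 3 + 26 - 1 = 28
Total stalls = 17 * 1 = 17
Total = 28 + 17 = 45

45


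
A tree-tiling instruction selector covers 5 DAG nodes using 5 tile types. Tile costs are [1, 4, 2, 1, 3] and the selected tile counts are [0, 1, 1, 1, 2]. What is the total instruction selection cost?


Total cost = sum(count_i * cost_i)
= 0*1 + 1*4 + 1*2 + 1*1 + 2*3
= 13

13


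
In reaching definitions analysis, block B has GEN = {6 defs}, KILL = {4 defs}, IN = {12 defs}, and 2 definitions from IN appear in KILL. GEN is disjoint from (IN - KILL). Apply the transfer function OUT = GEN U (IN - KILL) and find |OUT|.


IN - KILL: 12 - 2 = 10 surviving definitions
OUT = GEN + surviving = 6 + 10 = 16

16


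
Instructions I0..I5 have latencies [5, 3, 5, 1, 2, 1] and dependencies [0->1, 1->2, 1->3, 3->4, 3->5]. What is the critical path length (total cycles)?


Compute longest path through dependency graph: dist(Ik) = max over predecessors of dist + latency(Ik).
dist(I0) = latency 5 = 5
dist(I1) = dist(I0) + 3 = 5 + 3 = 8
dist(I2) = dist(I1) + 5 = 8 + 5 = 13
dist(I3) = dist(I1) + 1 = 8 + 1 = 9
dist(I4) = dist(I3) + 2 = 9 + 2 = 11
dist(I5) = dist(I3) + 1 = 9 + 1 = 10
Critical path = max dist = 13

13


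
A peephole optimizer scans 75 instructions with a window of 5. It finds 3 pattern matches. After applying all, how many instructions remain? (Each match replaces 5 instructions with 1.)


Each match removes 4 instructions.
Total removed = 3 * 4 = 12
Remaining = 75 - 12 = 63

63


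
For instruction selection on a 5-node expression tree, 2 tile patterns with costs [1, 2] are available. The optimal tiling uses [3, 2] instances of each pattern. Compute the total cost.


Total cost = sum(count_i * cost_i)
= 3*1 + 2*2
= 7

7


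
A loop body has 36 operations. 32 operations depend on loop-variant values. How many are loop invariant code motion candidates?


Invariant candidates = total - loop-dependent
= 36 - 32 = 4

4


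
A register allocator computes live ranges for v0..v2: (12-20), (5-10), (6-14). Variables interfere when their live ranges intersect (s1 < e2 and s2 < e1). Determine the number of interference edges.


Check all pairs for overlapping intervals.
Two intervals (s1,e1) and (s2,e2) overlap if s1 < e2 and s2 < e1.
v0 (12-20) vs v1..v2: overlaps v2 -> 1
v1 (5-10) vs v2: overlaps v2 -> 1
Total overlapping pairs = 1 + 1 = 2

2


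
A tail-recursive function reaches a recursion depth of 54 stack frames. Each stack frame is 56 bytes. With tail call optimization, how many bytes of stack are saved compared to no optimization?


Without TCO: 54 * 56 = 3024 bytes
With TCO: reuse 1 frame = 56 bytes
Savings = 3024 - 56 = 2968

2968


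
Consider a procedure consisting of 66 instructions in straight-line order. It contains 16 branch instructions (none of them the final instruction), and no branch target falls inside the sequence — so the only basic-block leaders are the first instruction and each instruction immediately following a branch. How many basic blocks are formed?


With no in-sequence branch targets, the leaders are the first instruction plus the instruction after each branch.
Number of basic blocks = branches + 1
= 16 + 1 = 17

17


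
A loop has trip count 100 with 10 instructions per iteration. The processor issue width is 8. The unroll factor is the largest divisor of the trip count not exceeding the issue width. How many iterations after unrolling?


Largest divisor of 100 <= 8 is 5
New iterations = 100 / 5 = 20

20


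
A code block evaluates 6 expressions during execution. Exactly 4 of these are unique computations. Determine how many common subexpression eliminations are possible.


CSE count = total expressions - unique expressions
= 6 - 4 = 2

2


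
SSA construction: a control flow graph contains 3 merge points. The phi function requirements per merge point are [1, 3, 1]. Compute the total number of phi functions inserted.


Total phi functions = sum of phi functions at each join node
= 1 + 3 + 1 = 5

5


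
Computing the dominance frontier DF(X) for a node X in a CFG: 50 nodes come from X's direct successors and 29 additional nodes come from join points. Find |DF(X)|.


DF(X) = direct successor contributions + join point contributions
= 50 + 29 = 79

79


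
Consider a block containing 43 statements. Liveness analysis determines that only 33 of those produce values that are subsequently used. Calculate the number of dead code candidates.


Dead code = total statements - live definitions
= 43 - 33 = 10

10


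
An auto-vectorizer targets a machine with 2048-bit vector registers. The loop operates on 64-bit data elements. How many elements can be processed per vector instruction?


Width = SIMD bits / data type bits
= 2048 / 64 = 32

32


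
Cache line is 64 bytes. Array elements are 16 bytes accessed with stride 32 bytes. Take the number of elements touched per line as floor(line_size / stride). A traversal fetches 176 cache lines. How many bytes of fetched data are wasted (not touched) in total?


Elements per line = floor(64 / 32) = 2
Bytes used per line = 2 * 16 = 32
Wasted per line = 64 - 32 = 32
Total wasted = 32 * 176 = 5632

5632


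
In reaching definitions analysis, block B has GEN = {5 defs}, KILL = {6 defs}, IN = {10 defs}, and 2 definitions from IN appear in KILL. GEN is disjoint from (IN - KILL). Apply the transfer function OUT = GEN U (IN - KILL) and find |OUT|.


IN - KILL: 10 - 2 = 8 surviving definitions
OUT = GEN + surviving = 5 + 8 = 13

13


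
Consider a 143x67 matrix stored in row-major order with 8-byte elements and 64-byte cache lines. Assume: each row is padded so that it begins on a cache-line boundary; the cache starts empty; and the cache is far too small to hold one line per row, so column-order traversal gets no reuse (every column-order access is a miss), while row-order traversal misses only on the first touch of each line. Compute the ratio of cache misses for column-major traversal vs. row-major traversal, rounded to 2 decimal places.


Each row occupies 67 * 8 = 536 bytes and starts on a line boundary, so it spans ceil(536 / 64) = 9 cache lines.
Row-major traversal misses (one per line touched): 143 * ceil(67 * 8 / 64) = 1287
Column-major traversal misses (no reuse, every access misses): 143 * 67 = 9581
Ratio = 9581 / 1287 = 7.44

7.44


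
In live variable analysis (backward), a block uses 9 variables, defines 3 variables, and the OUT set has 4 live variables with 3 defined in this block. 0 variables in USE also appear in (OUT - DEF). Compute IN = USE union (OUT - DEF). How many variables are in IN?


OUT - DEF: 4 - 3 = 1
|IN| = |USE| + |OUT - DEF| - |USE ∩ (OUT - DEF)| = 9 + 1 - 0 = 10

10


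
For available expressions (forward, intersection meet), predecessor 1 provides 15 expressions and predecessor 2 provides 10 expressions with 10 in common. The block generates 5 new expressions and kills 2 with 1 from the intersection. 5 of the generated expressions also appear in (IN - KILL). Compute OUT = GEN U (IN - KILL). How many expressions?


IN = intersection of predecessors = 10
IN - KILL = 10 - 1 = 9
|OUT| = |GEN| + |IN - KILL| - |GEN ∩ (IN - KILL)| = 5 + 9 - 5 = 9

9


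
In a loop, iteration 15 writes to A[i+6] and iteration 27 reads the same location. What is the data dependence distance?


Distance = read iteration - write iteration
= 27 - 15 = 12

12


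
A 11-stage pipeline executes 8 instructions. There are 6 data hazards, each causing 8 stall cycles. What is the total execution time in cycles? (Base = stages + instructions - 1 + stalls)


Base cycles = 11 + 8 - 1 = 18
Total stalls = 6 * 8 = 48
Total = 18 + 48 = 66

66


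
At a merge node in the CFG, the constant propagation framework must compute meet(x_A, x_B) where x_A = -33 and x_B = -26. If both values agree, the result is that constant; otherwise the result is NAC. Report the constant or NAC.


Meet operation: if both paths give the same constant, result is that constant; if they differ, result is NAC (not-a-constant).
Path A: -33, Path B: -26 -> differ
Result: not-a-constant -> NAC

NAC


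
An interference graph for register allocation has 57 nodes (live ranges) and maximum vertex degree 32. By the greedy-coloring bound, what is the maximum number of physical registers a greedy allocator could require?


Greedy coloring never needs more than (max_degree + 1) colors: when coloring a vertex, at most max_degree neighbors are already colored.
Upper bound = 32 + 1 = 33

33


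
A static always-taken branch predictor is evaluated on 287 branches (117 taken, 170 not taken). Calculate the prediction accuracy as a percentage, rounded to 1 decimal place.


Predictor: always-taken
Correct predictions = 117
Accuracy = 117 / 287 * 100 = 40.8%

40.8


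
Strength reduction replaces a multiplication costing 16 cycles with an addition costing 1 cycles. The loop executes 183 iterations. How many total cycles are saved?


Per-iteration saving = 16 - 1 = 15
Total saved = 183 * 15 = 2745

2745


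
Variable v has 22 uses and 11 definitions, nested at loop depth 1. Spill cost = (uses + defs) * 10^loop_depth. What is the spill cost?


uses + defs = 22 + 11 = 33
10^1 = 10
Spill cost = 33 * 10 = 330

330


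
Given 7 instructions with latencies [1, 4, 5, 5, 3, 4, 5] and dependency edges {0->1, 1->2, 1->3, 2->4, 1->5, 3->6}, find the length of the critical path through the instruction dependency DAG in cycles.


Compute longest path through dependency graph: dist(Ik) = max over predecessors of dist + latency(Ik).
dist(I0) = latency 1 = 1
dist(I1) = dist(I0) + 4 = 1 + 4 = 5
dist(I2) = dist(I1) + 5 = 5 + 5 = 10
dist(I3) = dist(I1) + 5 = 5 + 5 = 10
dist(I4) = dist(I2) + 3 = 10 + 3 = 13
dist(I5) = dist(I1) + 4 = 5 + 4 = 9
dist(I6) = dist(I3) + 5 = 10 + 5 = 15
Critical path = max dist = 15

15


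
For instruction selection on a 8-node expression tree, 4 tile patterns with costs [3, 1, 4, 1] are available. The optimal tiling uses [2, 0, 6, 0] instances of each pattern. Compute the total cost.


Total cost = sum(count_i * cost_i)
= 2*3 + 0*1 + 6*4 + 0*1
= 30

30


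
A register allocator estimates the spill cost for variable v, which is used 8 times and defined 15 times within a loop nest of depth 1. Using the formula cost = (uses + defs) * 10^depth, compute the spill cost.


uses + defs = 8 + 15 = 23
10^1 = 10
Spill cost = 23 * 10 = 230

230


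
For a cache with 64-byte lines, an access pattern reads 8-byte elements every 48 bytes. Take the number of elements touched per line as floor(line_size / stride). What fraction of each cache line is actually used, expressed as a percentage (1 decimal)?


Elements per cache line = floor(64 / 48) = 1
Bytes used = 1 * 8 = 8
Utilization = 8 / 64 * 100 = 12.5%

12.5


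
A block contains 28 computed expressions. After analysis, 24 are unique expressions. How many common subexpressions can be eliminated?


CSE count = total expressions - unique expressions
= 28 - 24 = 4

4


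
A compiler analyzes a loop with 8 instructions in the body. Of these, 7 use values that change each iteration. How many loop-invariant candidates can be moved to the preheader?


Invariant candidates = total - loop-dependent
= 8 - 7 = 1

1


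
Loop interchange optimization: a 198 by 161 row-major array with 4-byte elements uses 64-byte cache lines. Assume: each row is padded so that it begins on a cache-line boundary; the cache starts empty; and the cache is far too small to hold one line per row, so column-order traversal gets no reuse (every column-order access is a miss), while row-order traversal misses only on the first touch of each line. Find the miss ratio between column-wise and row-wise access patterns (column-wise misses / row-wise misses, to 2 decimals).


Each row occupies 161 * 4 = 644 bytes and starts on a line boundary, so it spans ceil(644 / 64) = 11 cache lines.
Row-major traversal misses (one per line touched): 198 * ceil(161 * 4 / 64) = 2178
Column-major traversal misses (no reuse, every access misses): 198 * 161 = 31878
Ratio = 31878 / 2178 = 14.64

14.64


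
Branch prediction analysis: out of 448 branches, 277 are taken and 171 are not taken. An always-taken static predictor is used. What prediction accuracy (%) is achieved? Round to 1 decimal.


Predictor: always-taken
Correct predictions = 277
Accuracy = 277 / 448 * 100 = 61.8%

61.8


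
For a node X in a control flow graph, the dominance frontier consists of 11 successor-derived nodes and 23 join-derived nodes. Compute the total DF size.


DF(X) = direct successor contributions + join point contributions
= 11 + 23 = 34

34


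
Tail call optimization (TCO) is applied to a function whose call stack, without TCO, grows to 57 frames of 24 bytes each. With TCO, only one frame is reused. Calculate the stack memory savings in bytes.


Without TCO: 57 * 24 = 1368 bytes
With TCO: reuse 1 frame = 24 bytes
Savings = 1368 - 24 = 1344

1344


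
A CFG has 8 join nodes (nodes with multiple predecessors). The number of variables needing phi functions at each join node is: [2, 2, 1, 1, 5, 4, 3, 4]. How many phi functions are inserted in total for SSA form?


Total phi functions = sum of phi functions at each join node
= 2 + 2 + 1 + 1 + 5 + 4 + 3 + 4 = 22

22


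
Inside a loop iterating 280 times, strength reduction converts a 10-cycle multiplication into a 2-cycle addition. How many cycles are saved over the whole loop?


Per-iteration saving = 10 - 2 = 8
Total saved = 280 * 8 = 2240

2240


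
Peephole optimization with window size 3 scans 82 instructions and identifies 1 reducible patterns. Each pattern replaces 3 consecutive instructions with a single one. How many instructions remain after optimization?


Each match removes 2 instructions.
Total removed = 1 * 2 = 2
Remaining = 82 - 2 = 80

80


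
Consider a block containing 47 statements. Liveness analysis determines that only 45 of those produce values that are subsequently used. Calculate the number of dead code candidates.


Dead code = total statements - live definitions
= 47 - 45 = 2

2
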